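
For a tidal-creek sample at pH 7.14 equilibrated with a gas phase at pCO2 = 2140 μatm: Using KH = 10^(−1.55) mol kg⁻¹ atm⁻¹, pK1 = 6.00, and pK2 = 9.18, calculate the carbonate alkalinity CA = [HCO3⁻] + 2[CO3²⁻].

CA = 0.848 mmol/kg

[CO2*] = KH · pCO2 = 10^(−1.55) × 2140×10^-6 = 6.031×10^-5 mol/kg
α₀ = 1/(1 + K1/[H⁺] + K1K2/[H⁺]²) = 1/(1 + 10^+1.14 + 10^-0.90) = 0.06698
DIC = [CO2*]/α₀ = 6.031×10^-5 / 0.06698 = 0.9005 mmol/kg
CA = (α₁ + 2α₂)·DIC = (0.9246 + 2×0.008432) × 0.9005 = 0.848 mmol/kg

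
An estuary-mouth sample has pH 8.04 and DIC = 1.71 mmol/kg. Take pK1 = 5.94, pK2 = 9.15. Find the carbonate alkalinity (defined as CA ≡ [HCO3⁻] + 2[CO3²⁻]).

CA = 1.82 mmol/kg

CA = [HCO3⁻] + 2[CO3²⁻] = (α₁ + 2α₂)·DIC
At pH 8.04: [H⁺]/K1 = 10^-2.10 = 0.0079433, K2/[H⁺] = 10^-1.11 = 0.077625
α₁ = 1/(1 + 0.0079433 + 0.077625) = 1/1.0856 = 0.9212; α₂ = α₁·K2/[H⁺] = 0.07151
α₁ + 2α₂ = 1.0642
CA = 1.0642 × 1.71 = 1.82 mmol/kg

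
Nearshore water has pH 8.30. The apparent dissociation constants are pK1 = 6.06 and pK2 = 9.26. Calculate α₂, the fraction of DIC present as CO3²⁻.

α₂ = 1 / (1 + [H⁺]/K2 + [H⁺]²/(K1K2)) = 1 / (1 + 10^+0.96 + 10^-1.28)
   = 1 / (1 + 9.1201 + 0.052481) = 1/10.173 = 0.09830

α₂ = 0.0983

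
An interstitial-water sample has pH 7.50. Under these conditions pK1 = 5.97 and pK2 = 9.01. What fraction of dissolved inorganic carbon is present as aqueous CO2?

α₀ = 1 / (1 + K1/[H⁺] + K1K2/[H⁺]²) = 1 / (1 + 10^+1.53 + 10^+0.02)
   = 1 / (1 + 33.884 + 1.0471) = 1/35.932 = 0.02783

α₀ = 0.0278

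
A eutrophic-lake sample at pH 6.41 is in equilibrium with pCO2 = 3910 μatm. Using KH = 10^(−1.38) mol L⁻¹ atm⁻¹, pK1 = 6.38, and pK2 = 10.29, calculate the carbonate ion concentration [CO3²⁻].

[CO3²⁻] = 0.0230 μmol/L

[CO2*] = KH · pCO2 = 10^(−1.38) × 3910×10^-6 = 1.630×10^-4 mol/L
α₀ = 1/(1 + K1/[H⁺] + K1K2/[H⁺]²) = 1/(1 + 10^+0.03 + 10^-3.85) = 0.4827
DIC = [CO2*]/α₀ = 1.630×10^-4 / 0.4827 = 0.3377 mmol/L
[CO3²⁻] = α₂·DIC; α₂ = 6.818×10^-5, so [CO3²⁻] = 6.818×10^-5 × 0.3377 = 2.30×10^-5 mmol/L = 0.0230 μmol/L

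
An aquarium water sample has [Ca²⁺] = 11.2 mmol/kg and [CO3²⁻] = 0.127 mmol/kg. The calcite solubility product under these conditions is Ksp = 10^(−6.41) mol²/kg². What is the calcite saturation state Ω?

Ω = 3.66

Ksp = 10^(−6.41) = 3.890×10^-7
Ω = [Ca²⁺][CO3²⁻]/Ksp = (11.2×10^-3)(0.127×10^-3) / 3.890×10^-7 = 3.66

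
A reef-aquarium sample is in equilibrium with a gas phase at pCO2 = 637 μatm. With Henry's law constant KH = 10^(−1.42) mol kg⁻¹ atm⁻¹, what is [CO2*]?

[CO2*] = 24.2 μmol/kg

KH = 10^(−1.42) = 3.802×10^-2 mol kg⁻¹ atm⁻¹
[CO2*] = KH · pCO2 = 3.802×10^-2 × 637×10^-6 atm = 2.42×10^-5 mol/kg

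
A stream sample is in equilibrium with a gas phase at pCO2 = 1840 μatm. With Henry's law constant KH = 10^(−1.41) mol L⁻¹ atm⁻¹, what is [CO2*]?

[CO2*] = 71.6 μmol/L

KH = 10^(−1.41) = 3.890×10^-2 mol L⁻¹ atm⁻¹
[CO2*] = KH · pCO2 = 3.890×10^-2 × 1840×10^-6 atm = 7.16×10^-5 mol/L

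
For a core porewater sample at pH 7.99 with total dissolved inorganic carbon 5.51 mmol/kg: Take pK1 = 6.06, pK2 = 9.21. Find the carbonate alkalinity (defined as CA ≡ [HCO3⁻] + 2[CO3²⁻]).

CA = 5.76 mmol/kg

CA = [HCO3⁻] + 2[CO3²⁻] = (α₁ + 2α₂)·DIC
At pH 7.99: [H⁺]/K1 = 10^-1.93 = 0.011749, K2/[H⁺] = 10^-1.22 = 0.060256
α₁ = 1/(1 + 0.011749 + 0.060256) = 1/1.0720 = 0.9328; α₂ = α₁·K2/[H⁺] = 0.05621
α₁ + 2α₂ = 1.0452
CA = 1.0452 × 5.51 = 5.76 mmol/kg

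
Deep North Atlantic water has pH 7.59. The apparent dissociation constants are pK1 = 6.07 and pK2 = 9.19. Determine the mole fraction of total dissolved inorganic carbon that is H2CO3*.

α₀ = 0.0286

α₀ = 1 / (1 + K1/[H⁺] + K1K2/[H⁺]²) = 1 / (1 + 10^+1.52 + 10^-0.08)
   = 1 / (1 + 33.113 + 0.83176) = 1/34.945 = 0.02862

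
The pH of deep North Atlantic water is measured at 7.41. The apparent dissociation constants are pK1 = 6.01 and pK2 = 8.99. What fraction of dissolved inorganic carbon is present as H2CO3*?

α₀ = 0.0373

α₀ = 1 / (1 + K1/[H⁺] + K1K2/[H⁺]²) = 1 / (1 + 10^+1.40 + 10^-0.18)
   = 1 / (1 + 25.119 + 0.66069) = 1/26.780 = 0.03734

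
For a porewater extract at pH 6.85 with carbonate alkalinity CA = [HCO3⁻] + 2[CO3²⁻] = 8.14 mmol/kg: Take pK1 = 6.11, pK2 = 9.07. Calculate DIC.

DIC = 9.56 mmol/kg

CA = [HCO3⁻] + 2[CO3²⁻] = (α₁ + 2α₂)·DIC
At pH 6.85: [H⁺]/K1 = 10^-0.74 = 0.18197, K2/[H⁺] = 10^-2.22 = 0.0060256
α₁ = 1/(1 + 0.18197 + 0.0060256) = 1/1.1880 = 0.8418; α₂ = α₁·K2/[H⁺] = 0.005072
α₁ + 2α₂ = 0.8519
DIC = CA / (α₁ + 2α₂) = 8.14 / 0.8519 = 9.56 mmol/kg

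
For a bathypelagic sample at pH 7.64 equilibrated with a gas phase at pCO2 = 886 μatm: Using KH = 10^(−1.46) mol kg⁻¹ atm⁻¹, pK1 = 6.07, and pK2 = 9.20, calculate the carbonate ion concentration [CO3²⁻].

[CO2*] = KH · pCO2 = 10^(−1.46) × 886×10^-6 = 3.072×10^-5 mol/kg
α₀ = 1/(1 + K1/[H⁺] + K1K2/[H⁺]²) = 1/(1 + 10^+1.57 + 10^+0.01) = 0.02553
DIC = [CO2*]/α₀ = 3.072×10^-5 / 0.02553 = 1.204 mmol/kg
[CO3²⁻] = α₂·DIC; α₂ = 0.02612, so [CO3²⁻] = 0.02612 × 1.204 = 0.0314 mmol/kg

[CO3²⁻] = 0.0314 mmol/kg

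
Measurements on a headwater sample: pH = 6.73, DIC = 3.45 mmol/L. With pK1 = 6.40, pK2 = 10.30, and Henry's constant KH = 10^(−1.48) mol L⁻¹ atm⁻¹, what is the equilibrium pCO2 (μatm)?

α₀ = 1 / (1 + K1/[H⁺] + K1K2/[H⁺]²) = 1 / (1 + 10^+0.33 + 10^-3.24)
   = 1 / (1 + 2.1380 + 0.00057544) = 1/3.1385 = 0.3186
[CO2*] = α₀ × DIC = 0.3186 × 3.45 = 1.099 mmol/L
pCO2 = [CO2*]/KH = 1.099×10^-3 / 3.311×10^-2 = 3.32×10^4 μatm

pCO2 = 3.32×10^4 μatm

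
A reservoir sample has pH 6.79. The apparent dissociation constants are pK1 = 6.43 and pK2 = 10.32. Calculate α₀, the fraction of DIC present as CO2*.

α₀ = 0.304

α₀ = 1 / (1 + K1/[H⁺] + K1K2/[H⁺]²) = 1 / (1 + 10^+0.36 + 10^-3.17)
   = 1 / (1 + 2.2909 + 0.00067608) = 1/3.2915 = 0.3038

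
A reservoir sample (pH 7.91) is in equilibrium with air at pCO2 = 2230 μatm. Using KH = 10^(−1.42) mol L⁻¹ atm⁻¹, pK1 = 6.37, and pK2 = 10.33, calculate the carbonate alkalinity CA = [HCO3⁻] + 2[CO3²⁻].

[CO2*] = KH · pCO2 = 10^(−1.42) × 2230×10^-6 = 8.478×10^-5 mol/L
α₀ = 1/(1 + K1/[H⁺] + K1K2/[H⁺]²) = 1/(1 + 10^+1.54 + 10^-0.88) = 0.02793
DIC = [CO2*]/α₀ = 8.478×10^-5 / 0.02793 = 3.036 mmol/L
CA = (α₁ + 2α₂)·DIC = (0.9684 + 2×0.003682) × 3.036 = 2.96 mmol/L

CA = 2.96 mmol/L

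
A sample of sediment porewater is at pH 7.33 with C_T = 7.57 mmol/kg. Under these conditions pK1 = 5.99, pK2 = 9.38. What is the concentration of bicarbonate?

α₁ = 1 / (1 + [H⁺]/K1 + K2/[H⁺]) = 1 / (1 + 10^-1.34 + 10^-2.05)
   = 1 / (1 + 0.045709 + 0.0089125) = 1/1.0546 = 0.9482
[HCO3⁻] = α₁ × DIC = 0.9482 × 7.57 = 7.18 mmol/kg

[HCO3⁻] = 7.18 mmol/kg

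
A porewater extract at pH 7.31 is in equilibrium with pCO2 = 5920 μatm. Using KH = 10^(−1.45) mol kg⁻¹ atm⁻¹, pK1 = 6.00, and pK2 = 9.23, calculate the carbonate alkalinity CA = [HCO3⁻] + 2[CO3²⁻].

[CO2*] = KH · pCO2 = 10^(−1.45) × 5920×10^-6 = 2.100×10^-4 mol/kg
α₀ = 1/(1 + K1/[H⁺] + K1K2/[H⁺]²) = 1/(1 + 10^+1.31 + 10^-0.61) = 0.04616
DIC = [CO2*]/α₀ = 2.100×10^-4 / 0.04616 = 4.550 mmol/kg
CA = (α₁ + 2α₂)·DIC = (0.9425 + 2×0.01133) × 4.550 = 4.39 mmol/kg

CA = 4.39 mmol/kg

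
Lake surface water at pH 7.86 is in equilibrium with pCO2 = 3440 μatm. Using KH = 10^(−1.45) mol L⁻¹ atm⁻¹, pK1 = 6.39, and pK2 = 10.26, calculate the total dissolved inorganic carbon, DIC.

DIC = 3.74 mmol/L

[CO2*] = KH · pCO2 = 10^(−1.45) × 3440×10^-6 = 1.221×10^-4 mol/L
α₀ = 1/(1 + K1/[H⁺] + K1K2/[H⁺]²) = 1/(1 + 10^+1.47 + 10^-0.93) = 0.03265
DIC = [CO2*]/α₀ = 1.221×10^-4 / 0.03265 = 3.74 mmol/L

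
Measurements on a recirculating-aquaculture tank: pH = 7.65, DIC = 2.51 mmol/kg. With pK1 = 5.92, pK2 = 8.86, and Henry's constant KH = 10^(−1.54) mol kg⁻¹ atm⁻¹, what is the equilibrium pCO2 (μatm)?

pCO2 = 1500 μatm

α₀ = 1 / (1 + K1/[H⁺] + K1K2/[H⁺]²) = 1 / (1 + 10^+1.73 + 10^+0.52)
   = 1 / (1 + 53.703 + 3.3113) = 1/58.014 = 0.01724
[CO2*] = α₀ × DIC = 0.01724 × 2.51 = 0.04327 mmol/kg
pCO2 = [CO2*]/KH = 4.327×10^-5 / 2.884×10^-2 = 1500 μatm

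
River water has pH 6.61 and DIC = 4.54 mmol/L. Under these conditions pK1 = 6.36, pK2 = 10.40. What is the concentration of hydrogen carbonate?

[HCO3⁻] = 2.91 mmol/L

α₁ = 1 / (1 + [H⁺]/K1 + K2/[H⁺]) = 1 / (1 + 10^-0.25 + 10^-3.79)
   = 1 / (1 + 0.56234 + 0.00016218) = 1/1.5625 = 0.6400
[HCO3⁻] = α₁ × DIC = 0.6400 × 4.54 = 2.91 mmol/L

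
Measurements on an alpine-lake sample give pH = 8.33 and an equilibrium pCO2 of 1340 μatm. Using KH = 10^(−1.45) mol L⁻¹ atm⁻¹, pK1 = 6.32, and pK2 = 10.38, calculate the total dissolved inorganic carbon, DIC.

DIC = 4.96 mmol/L

[CO2*] = KH · pCO2 = 10^(−1.45) × 1340×10^-6 = 4.754×10^-5 mol/L
α₀ = 1/(1 + K1/[H⁺] + K1K2/[H⁺]²) = 1/(1 + 10^+2.01 + 10^-0.04) = 0.009593
DIC = [CO2*]/α₀ = 4.754×10^-5 / 0.009593 = 4.96 mmol/L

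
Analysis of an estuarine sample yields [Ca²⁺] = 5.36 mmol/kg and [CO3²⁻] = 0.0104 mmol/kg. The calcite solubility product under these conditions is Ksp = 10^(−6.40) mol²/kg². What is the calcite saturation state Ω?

Ksp = 10^(−6.40) = 3.981×10^-7
Ω = [Ca²⁺][CO3²⁻]/Ksp = (5.36×10^-3)(0.0104×10^-3) / 3.981×10^-7 = 0.140

Ω = 0.140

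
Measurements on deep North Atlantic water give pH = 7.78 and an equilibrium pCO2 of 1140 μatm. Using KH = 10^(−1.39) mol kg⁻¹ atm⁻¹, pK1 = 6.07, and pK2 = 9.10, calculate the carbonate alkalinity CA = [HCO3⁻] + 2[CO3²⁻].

[CO2*] = KH · pCO2 = 10^(−1.39) × 1140×10^-6 = 4.644×10^-5 mol/kg
α₀ = 1/(1 + K1/[H⁺] + K1K2/[H⁺]²) = 1/(1 + 10^+1.71 + 10^+0.39) = 0.01827
DIC = [CO2*]/α₀ = 4.644×10^-5 / 0.01827 = 2.542 mmol/kg
CA = (α₁ + 2α₂)·DIC = (0.9369 + 2×0.04484) × 2.542 = 2.61 mmol/kg

CA = 2.61 mmol/kg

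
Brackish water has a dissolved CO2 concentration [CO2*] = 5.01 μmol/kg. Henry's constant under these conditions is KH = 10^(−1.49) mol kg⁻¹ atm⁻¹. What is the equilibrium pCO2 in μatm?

pCO2 = 155 μatm

KH = 10^(−1.49) = 3.236×10^-2 mol kg⁻¹ atm⁻¹
pCO2 = [CO2*]/KH = 5.01×10^-6 / 3.236×10^-2 = 1.55×10^-4 atm = 155 μatm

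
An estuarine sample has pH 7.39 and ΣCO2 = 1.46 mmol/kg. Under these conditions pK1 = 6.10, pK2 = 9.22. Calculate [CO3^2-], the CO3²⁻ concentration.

[CO3²⁻] = 0.0203 mmol/kg

α₂ = 1 / (1 + [H⁺]/K2 + [H⁺]²/(K1K2)) = 1 / (1 + 10^+1.83 + 10^+0.54)
   = 1 / (1 + 67.608 + 3.4674) = 1/72.076 = 0.01387
[CO3²⁻] = α₂ × DIC = 0.01387 × 1.46 = 0.0203 mmol/kg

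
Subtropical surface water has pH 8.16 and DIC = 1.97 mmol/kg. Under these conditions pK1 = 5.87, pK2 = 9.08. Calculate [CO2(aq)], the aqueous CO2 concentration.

α₀ = 1 / (1 + K1/[H⁺] + K1K2/[H⁺]²) = 1 / (1 + 10^+2.29 + 10^+1.37)
   = 1 / (1 + 194.98 + 23.442) = 1/219.43 = 0.004557
[CO2*] = α₀ × DIC = 0.004557 × 1.97 = 0.00898 mmol/kg = 8.98 μmol/kg

[CO2*] = 8.98 μmol/kg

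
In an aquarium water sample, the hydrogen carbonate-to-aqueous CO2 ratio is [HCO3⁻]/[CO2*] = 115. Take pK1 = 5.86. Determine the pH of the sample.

From K1 = [H⁺][HCO3⁻]/[CO2*]:  pH = pK1 + log₁₀([HCO3⁻]/[CO2*])
log₁₀(115) = +2.061
pH = 5.86 + (+2.061) = 7.92

pH = 7.92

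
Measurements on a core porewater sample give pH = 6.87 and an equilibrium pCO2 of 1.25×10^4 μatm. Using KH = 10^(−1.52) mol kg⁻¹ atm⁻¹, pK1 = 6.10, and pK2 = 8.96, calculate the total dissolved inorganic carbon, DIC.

[CO2*] = KH · pCO2 = 10^(−1.52) × 1.25×10^4×10^-6 = 3.775×10^-4 mol/kg
α₀ = 1/(1 + K1/[H⁺] + K1K2/[H⁺]²) = 1/(1 + 10^+0.77 + 10^-1.32) = 0.1442
DIC = [CO2*]/α₀ = 3.775×10^-4 / 0.1442 = 2.62 mmol/kg

DIC = 2.62 mmol/kg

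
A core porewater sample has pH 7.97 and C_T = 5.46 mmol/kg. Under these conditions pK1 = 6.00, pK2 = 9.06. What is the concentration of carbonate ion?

[CO3²⁻] = 0.406 mmol/kg

α₂ = 1 / (1 + [H⁺]/K2 + [H⁺]²/(K1K2)) = 1 / (1 + 10^+1.09 + 10^-0.88)
   = 1 / (1 + 12.303 + 0.13183) = 1/13.435 = 0.07444
[CO3²⁻] = α₂ × DIC = 0.07444 × 5.46 = 0.406 mmol/kg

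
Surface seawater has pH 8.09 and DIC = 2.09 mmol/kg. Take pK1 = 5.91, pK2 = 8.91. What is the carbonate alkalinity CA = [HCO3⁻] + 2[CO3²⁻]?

CA = [HCO3⁻] + 2[CO3²⁻] = (α₁ + 2α₂)·DIC
At pH 8.09: [H⁺]/K1 = 10^-2.18 = 0.0066069, K2/[H⁺] = 10^-0.82 = 0.15136
α₁ = 1/(1 + 0.0066069 + 0.15136) = 1/1.1580 = 0.8636; α₂ = α₁·K2/[H⁺] = 0.1307
α₁ + 2α₂ = 1.1250
CA = 1.1250 × 2.09 = 2.35 mmol/kg

CA = 2.35 mmol/kg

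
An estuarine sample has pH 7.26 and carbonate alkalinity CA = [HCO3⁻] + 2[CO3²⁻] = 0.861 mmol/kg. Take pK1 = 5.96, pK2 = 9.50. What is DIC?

DIC = 0.899 mmol/kg

CA = [HCO3⁻] + 2[CO3²⁻] = (α₁ + 2α₂)·DIC
At pH 7.26: [H⁺]/K1 = 10^-1.30 = 0.050119, K2/[H⁺] = 10^-2.24 = 0.0057544
α₁ = 1/(1 + 0.050119 + 0.0057544) = 1/1.0559 = 0.9471; α₂ = α₁·K2/[H⁺] = 0.005450
α₁ + 2α₂ = 0.9580
DIC = CA / (α₁ + 2α₂) = 0.861 / 0.9580 = 0.899 mmol/kg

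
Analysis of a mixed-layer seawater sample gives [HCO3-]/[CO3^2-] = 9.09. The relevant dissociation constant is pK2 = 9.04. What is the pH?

From K2 = [H⁺][CO3^2-]/[HCO3-]:  pH = pK2 − log₁₀([HCO3-]/[CO3^2-])
log₁₀(9.09) = +0.959
pH = 9.04 − (+0.959) = 8.08

pH = 8.08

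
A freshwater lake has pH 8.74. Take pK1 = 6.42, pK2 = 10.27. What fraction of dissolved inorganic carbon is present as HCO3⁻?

α₁ = 1 / (1 + [H⁺]/K1 + K2/[H⁺]) = 1 / (1 + 10^-2.32 + 10^-1.53)
   = 1 / (1 + 0.0047863 + 0.029512) = 1/1.0343 = 0.9668

α₁ = 0.967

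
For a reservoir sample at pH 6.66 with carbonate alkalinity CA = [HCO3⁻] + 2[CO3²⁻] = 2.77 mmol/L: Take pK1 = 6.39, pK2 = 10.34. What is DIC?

CA = [HCO3⁻] + 2[CO3²⁻] = (α₁ + 2α₂)·DIC
At pH 6.66: [H⁺]/K1 = 10^-0.27 = 0.53703, K2/[H⁺] = 10^-3.68 = 0.00020893
α₁ = 1/(1 + 0.53703 + 0.00020893) = 1/1.5372 = 0.6505; α₂ = α₁·K2/[H⁺] = 0.0001359
α₁ + 2α₂ = 0.6508
DIC = CA / (α₁ + 2α₂) = 2.77 / 0.6508 = 4.26 mmol/L

DIC = 4.26 mmol/L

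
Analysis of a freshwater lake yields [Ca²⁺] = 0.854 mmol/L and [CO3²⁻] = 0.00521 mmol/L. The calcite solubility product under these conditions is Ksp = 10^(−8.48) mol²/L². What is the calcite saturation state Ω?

Ksp = 10^(−8.48) = 3.311×10^-9
Ω = [Ca²⁺][CO3²⁻]/Ksp = (0.854×10^-3)(0.00521×10^-3) / 3.311×10^-9 = 1.34

Ω = 1.34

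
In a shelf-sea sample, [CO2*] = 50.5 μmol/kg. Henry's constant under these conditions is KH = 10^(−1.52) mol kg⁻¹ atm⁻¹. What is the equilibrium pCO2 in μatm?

pCO2 = 1670 μatm

KH = 10^(−1.52) = 3.020×10^-2 mol kg⁻¹ atm⁻¹
pCO2 = [CO2*]/KH = 50.5×10^-6 / 3.020×10^-2 = 1.67×10^-3 atm = 1670 μatm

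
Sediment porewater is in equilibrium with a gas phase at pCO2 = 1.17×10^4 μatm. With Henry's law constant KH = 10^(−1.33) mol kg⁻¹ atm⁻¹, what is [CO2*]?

KH = 10^(−1.33) = 4.677×10^-2 mol kg⁻¹ atm⁻¹
[CO2*] = KH · pCO2 = 4.677×10^-2 × 1.17×10^4×10^-6 atm = 5.47×10^-4 mol/kg

[CO2*] = 547 μmol/kg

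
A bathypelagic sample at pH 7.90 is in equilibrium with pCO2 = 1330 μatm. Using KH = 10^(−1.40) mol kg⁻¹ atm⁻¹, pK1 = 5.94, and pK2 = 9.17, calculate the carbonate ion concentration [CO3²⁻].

[CO2*] = KH · pCO2 = 10^(−1.40) × 1330×10^-6 = 5.295×10^-5 mol/kg
α₀ = 1/(1 + K1/[H⁺] + K1K2/[H⁺]²) = 1/(1 + 10^+1.96 + 10^+0.69) = 0.01030
DIC = [CO2*]/α₀ = 5.295×10^-5 / 0.01030 = 5.141 mmol/kg
[CO3²⁻] = α₂·DIC; α₂ = 0.05044, so [CO3²⁻] = 0.05044 × 5.141 = 0.259 mmol/kg

[CO3²⁻] = 0.259 mmol/kg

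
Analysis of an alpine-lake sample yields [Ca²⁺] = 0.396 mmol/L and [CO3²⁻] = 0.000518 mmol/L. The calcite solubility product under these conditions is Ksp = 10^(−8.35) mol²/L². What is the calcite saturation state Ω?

Ksp = 10^(−8.35) = 4.467×10^-9
Ω = [Ca²⁺][CO3²⁻]/Ksp = (0.396×10^-3)(0.000518×10^-3) / 4.467×10^-9 = 0.0459

Ω = 0.0459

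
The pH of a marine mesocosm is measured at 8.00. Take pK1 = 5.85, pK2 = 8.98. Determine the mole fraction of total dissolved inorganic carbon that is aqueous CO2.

α₀ = 0.00637

α₀ = 1 / (1 + K1/[H⁺] + K1K2/[H⁺]²) = 1 / (1 + 10^+2.15 + 10^+1.17)
   = 1 / (1 + 141.25 + 14.791) = 1/157.04 = 0.006368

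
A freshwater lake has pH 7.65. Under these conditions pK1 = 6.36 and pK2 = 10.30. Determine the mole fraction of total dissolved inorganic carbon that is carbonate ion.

α₂ = 1 / (1 + [H⁺]/K2 + [H⁺]²/(K1K2)) = 1 / (1 + 10^+2.65 + 10^+1.36)
   = 1 / (1 + 446.68 + 22.909) = 1/470.59 = 0.002125

α₂ = 0.00212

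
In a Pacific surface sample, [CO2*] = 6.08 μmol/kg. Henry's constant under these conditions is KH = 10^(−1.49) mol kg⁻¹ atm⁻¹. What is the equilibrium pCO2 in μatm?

KH = 10^(−1.49) = 3.236×10^-2 mol kg⁻¹ atm⁻¹
pCO2 = [CO2*]/KH = 6.08×10^-6 / 3.236×10^-2 = 1.88×10^-4 atm = 188 μatm

pCO2 = 188 μatm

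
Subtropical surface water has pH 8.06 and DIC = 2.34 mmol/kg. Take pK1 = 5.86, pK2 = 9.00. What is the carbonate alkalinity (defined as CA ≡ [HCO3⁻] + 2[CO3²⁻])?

CA = 2.57 mmol/kg

CA = [HCO3⁻] + 2[CO3²⁻] = (α₁ + 2α₂)·DIC
At pH 8.06: [H⁺]/K1 = 10^-2.20 = 0.0063096, K2/[H⁺] = 10^-0.94 = 0.11482
α₁ = 1/(1 + 0.0063096 + 0.11482) = 1/1.1211 = 0.8920; α₂ = α₁·K2/[H⁺] = 0.1024
α₁ + 2α₂ = 1.0968
CA = 1.0968 × 2.34 = 2.57 mmol/kg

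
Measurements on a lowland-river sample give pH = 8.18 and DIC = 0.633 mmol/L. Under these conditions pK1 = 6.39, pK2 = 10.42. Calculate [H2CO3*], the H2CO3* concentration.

[CO2*] = 10.0 μmol/L

α₀ = 1 / (1 + K1/[H⁺] + K1K2/[H⁺]²) = 1 / (1 + 10^+1.79 + 10^-0.45)
   = 1 / (1 + 61.660 + 0.35481) = 1/63.014 = 0.01587
[CO2*] = α₀ × DIC = 0.01587 × 0.633 = 0.0100 mmol/L = 10.0 μmol/L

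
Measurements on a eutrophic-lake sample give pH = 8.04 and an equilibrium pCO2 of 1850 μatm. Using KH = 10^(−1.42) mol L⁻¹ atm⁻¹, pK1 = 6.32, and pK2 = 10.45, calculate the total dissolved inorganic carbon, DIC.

[CO2*] = KH · pCO2 = 10^(−1.42) × 1850×10^-6 = 7.034×10^-5 mol/L
α₀ = 1/(1 + K1/[H⁺] + K1K2/[H⁺]²) = 1/(1 + 10^+1.72 + 10^-0.69) = 0.01863
DIC = [CO2*]/α₀ = 7.034×10^-5 / 0.01863 = 3.78 mmol/L

DIC = 3.78 mmol/L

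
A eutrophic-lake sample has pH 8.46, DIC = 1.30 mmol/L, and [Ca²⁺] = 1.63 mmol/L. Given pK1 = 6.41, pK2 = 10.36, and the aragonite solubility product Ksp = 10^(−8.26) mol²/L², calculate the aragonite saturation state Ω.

Ω = 4.75

α₂ = 1 / (1 + [H⁺]/K2 + [H⁺]²/(K1K2)) = 1 / (1 + 10^+1.90 + 10^-0.15)
   = 1 / (1 + 79.433 + 0.70795) = 1/81.141 = 0.01232
[CO3²⁻] = α₂ × DIC = 0.01232 × 1.30 = 0.01602 mmol/L = 16.02 μmol/L
Ksp = 10^(−8.26) = 5.495×10^-9
Ω = [Ca²⁺][CO3²⁻]/Ksp = (1.63×10^-3)(1.602×10^-5) / 5.495×10^-9 = 4.75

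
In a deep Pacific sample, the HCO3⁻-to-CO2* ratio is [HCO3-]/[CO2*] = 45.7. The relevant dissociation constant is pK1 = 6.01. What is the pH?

pH = 7.67

From K1 = [H⁺][HCO3-]/[CO2*]:  pH = pK1 + log₁₀([HCO3-]/[CO2*])
log₁₀(45.7) = +1.660
pH = 6.01 + (+1.660) = 7.67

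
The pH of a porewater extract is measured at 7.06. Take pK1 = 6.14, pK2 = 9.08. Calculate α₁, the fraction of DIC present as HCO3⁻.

α₁ = 1 / (1 + [H⁺]/K1 + K2/[H⁺]) = 1 / (1 + 10^-0.92 + 10^-2.02)
   = 1 / (1 + 0.12023 + 0.0095499) = 1/1.1298 = 0.8851

α₁ = 0.885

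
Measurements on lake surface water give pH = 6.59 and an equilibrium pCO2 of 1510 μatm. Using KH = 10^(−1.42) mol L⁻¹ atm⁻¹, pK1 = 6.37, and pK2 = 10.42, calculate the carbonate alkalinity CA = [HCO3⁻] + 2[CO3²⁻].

CA = 0.0953 mmol/L

[CO2*] = KH · pCO2 = 10^(−1.42) × 1510×10^-6 = 5.741×10^-5 mol/L
α₀ = 1/(1 + K1/[H⁺] + K1K2/[H⁺]²) = 1/(1 + 10^+0.22 + 10^-3.61) = 0.3760
DIC = [CO2*]/α₀ = 5.741×10^-5 / 0.3760 = 0.1527 mmol/L
CA = (α₁ + 2α₂)·DIC = (0.6239 + 2×9.229×10^-5) × 0.1527 = 0.0953 mmol/L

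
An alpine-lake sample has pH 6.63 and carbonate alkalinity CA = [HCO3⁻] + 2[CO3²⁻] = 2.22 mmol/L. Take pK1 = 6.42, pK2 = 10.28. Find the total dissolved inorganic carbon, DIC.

DIC = 3.59 mmol/L

CA = [HCO3⁻] + 2[CO3²⁻] = (α₁ + 2α₂)·DIC
At pH 6.63: [H⁺]/K1 = 10^-0.21 = 0.61660, K2/[H⁺] = 10^-3.65 = 0.00022387
α₁ = 1/(1 + 0.61660 + 0.00022387) = 1/1.6168 = 0.6185; α₂ = α₁·K2/[H⁺] = 0.0001385
α₁ + 2α₂ = 0.6188
DIC = CA / (α₁ + 2α₂) = 2.22 / 0.6188 = 3.59 mmol/L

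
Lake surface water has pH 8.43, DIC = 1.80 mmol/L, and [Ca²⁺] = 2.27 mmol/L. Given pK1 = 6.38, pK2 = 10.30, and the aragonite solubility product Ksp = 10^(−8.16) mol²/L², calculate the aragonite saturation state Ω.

Ω = 7.79

α₂ = 1 / (1 + [H⁺]/K2 + [H⁺]²/(K1K2)) = 1 / (1 + 10^+1.87 + 10^-0.18)
   = 1 / (1 + 74.131 + 0.66069) = 1/75.792 = 0.01319
[CO3²⁻] = α₂ × DIC = 0.01319 × 1.80 = 0.02375 mmol/L
Ksp = 10^(−8.16) = 6.918×10^-9
Ω = [Ca²⁺][CO3²⁻]/Ksp = (2.27×10^-3)(2.375×10^-5) / 6.918×10^-9 = 7.79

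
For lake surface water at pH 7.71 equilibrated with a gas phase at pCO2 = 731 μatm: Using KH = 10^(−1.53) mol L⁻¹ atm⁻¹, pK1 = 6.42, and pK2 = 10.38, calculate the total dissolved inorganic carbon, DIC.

[CO2*] = KH · pCO2 = 10^(−1.53) × 731×10^-6 = 2.157×10^-5 mol/L
α₀ = 1/(1 + K1/[H⁺] + K1K2/[H⁺]²) = 1/(1 + 10^+1.29 + 10^-1.38) = 0.04869
DIC = [CO2*]/α₀ = 2.157×10^-5 / 0.04869 = 0.443 mmol/L

DIC = 0.443 mmol/L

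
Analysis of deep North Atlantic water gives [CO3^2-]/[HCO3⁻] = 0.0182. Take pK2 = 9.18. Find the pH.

pH = 7.44

From K2 = [H⁺][CO3^2-]/[HCO3⁻]:  pH = pK2 + log₁₀([CO3^2-]/[HCO3⁻])
log₁₀(0.0182) = -1.740
pH = 9.18 + (-1.740) = 7.44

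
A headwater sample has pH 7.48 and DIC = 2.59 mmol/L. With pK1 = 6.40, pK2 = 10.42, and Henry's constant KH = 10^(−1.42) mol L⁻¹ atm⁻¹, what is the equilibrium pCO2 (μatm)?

α₀ = 1 / (1 + K1/[H⁺] + K1K2/[H⁺]²) = 1 / (1 + 10^+1.08 + 10^-1.86)
   = 1 / (1 + 12.023 + 0.013804) = 1/13.036 = 0.07671
[CO2*] = α₀ × DIC = 0.07671 × 2.59 = 0.1987 mmol/L
pCO2 = [CO2*]/KH = 1.987×10^-4 / 3.802×10^-2 = 5230 μatm

pCO2 = 5230 μatm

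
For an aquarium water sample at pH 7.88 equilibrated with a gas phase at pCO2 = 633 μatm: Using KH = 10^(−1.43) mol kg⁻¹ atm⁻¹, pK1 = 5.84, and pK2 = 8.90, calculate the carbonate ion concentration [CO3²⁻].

[CO2*] = KH · pCO2 = 10^(−1.43) × 633×10^-6 = 2.352×10^-5 mol/kg
α₀ = 1/(1 + K1/[H⁺] + K1K2/[H⁺]²) = 1/(1 + 10^+2.04 + 10^+1.02) = 0.008256
DIC = [CO2*]/α₀ = 2.352×10^-5 / 0.008256 = 2.849 mmol/kg
[CO3²⁻] = α₂·DIC; α₂ = 0.08645, so [CO3²⁻] = 0.08645 × 2.849 = 0.246 mmol/kg

[CO3²⁻] = 0.246 mmol/kg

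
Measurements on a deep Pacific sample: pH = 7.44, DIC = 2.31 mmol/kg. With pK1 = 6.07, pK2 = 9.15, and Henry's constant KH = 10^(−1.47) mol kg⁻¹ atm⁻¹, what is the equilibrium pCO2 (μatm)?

α₀ = 1 / (1 + K1/[H⁺] + K1K2/[H⁺]²) = 1 / (1 + 10^+1.37 + 10^-0.34)
   = 1 / (1 + 23.442 + 0.45709) = 1/24.899 = 0.04016
[CO2*] = α₀ × DIC = 0.04016 × 2.31 = 0.09277 mmol/kg
pCO2 = [CO2*]/KH = 9.277×10^-5 / 3.388×10^-2 = 2740 μatm

pCO2 = 2740 μatm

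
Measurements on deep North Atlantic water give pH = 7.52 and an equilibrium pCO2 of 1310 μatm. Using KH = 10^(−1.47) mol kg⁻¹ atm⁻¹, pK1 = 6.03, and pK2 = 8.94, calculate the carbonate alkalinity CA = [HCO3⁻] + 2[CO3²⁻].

[CO2*] = KH · pCO2 = 10^(−1.47) × 1310×10^-6 = 4.439×10^-5 mol/kg
α₀ = 1/(1 + K1/[H⁺] + K1K2/[H⁺]²) = 1/(1 + 10^+1.49 + 10^+0.07) = 0.03023
DIC = [CO2*]/α₀ = 4.439×10^-5 / 0.03023 = 1.468 mmol/kg
CA = (α₁ + 2α₂)·DIC = (0.9342 + 2×0.03552) × 1.468 = 1.48 mmol/kg

CA = 1.48 mmol/kg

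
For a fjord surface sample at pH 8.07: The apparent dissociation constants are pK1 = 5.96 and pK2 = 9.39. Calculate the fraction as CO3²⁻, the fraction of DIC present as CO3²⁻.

α₂ = 1 / (1 + [H⁺]/K2 + [H⁺]²/(K1K2)) = 1 / (1 + 10^+1.32 + 10^-0.79)
   = 1 / (1 + 20.893 + 0.16218) = 1/22.055 = 0.04534

α₂ = 0.0453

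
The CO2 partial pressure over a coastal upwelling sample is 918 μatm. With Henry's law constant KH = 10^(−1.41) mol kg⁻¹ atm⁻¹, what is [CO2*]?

[CO2*] = 35.7 μmol/kg

KH = 10^(−1.41) = 3.890×10^-2 mol kg⁻¹ atm⁻¹
[CO2*] = KH · pCO2 = 3.890×10^-2 × 918×10^-6 atm = 3.57×10^-5 mol/kg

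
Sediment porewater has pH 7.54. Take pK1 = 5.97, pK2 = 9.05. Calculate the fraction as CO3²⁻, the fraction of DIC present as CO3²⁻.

α₂ = 1 / (1 + [H⁺]/K2 + [H⁺]²/(K1K2)) = 1 / (1 + 10^+1.51 + 10^-0.06)
   = 1 / (1 + 32.359 + 0.87096) = 1/34.230 = 0.02921

α₂ = 0.0292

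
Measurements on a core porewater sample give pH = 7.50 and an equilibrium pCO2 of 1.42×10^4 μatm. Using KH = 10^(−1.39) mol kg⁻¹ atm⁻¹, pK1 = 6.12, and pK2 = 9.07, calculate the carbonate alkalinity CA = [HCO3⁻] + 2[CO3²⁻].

[CO2*] = KH · pCO2 = 10^(−1.39) × 1.42×10^4×10^-6 = 5.785×10^-4 mol/kg
α₀ = 1/(1 + K1/[H⁺] + K1K2/[H⁺]²) = 1/(1 + 10^+1.38 + 10^-0.19) = 0.03901
DIC = [CO2*]/α₀ = 5.785×10^-4 / 0.03901 = 14.83 mmol/kg
CA = (α₁ + 2α₂)·DIC = (0.9358 + 2×0.02519) × 14.83 = 14.6 mmol/kg

CA = 14.6 mmol/kg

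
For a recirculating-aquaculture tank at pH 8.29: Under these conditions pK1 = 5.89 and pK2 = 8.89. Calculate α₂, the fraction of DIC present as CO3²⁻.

α₂ = 0.200

α₂ = 1 / (1 + [H⁺]/K2 + [H⁺]²/(K1K2)) = 1 / (1 + 10^+0.60 + 10^-1.80)
   = 1 / (1 + 3.9811 + 0.015849) = 1/4.9969 = 0.2001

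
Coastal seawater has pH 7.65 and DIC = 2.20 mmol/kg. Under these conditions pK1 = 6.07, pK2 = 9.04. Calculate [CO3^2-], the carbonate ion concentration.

α₂ = 1 / (1 + [H⁺]/K2 + [H⁺]²/(K1K2)) = 1 / (1 + 10^+1.39 + 10^-0.19)
   = 1 / (1 + 24.547 + 0.64565) = 1/26.193 = 0.03818
[CO3²⁻] = α₂ × DIC = 0.03818 × 2.20 = 0.0840 mmol/kg

[CO3²⁻] = 0.0840 mmol/kg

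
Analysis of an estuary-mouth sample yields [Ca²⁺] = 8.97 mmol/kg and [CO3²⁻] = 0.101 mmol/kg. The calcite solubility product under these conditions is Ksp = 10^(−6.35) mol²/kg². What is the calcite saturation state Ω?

Ksp = 10^(−6.35) = 4.467×10^-7
Ω = [Ca²⁺][CO3²⁻]/Ksp = (8.97×10^-3)(0.101×10^-3) / 4.467×10^-7 = 2.03

Ω = 2.03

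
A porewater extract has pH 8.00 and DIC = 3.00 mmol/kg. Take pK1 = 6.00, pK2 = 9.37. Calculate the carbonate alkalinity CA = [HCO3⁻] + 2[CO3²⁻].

CA = 3.09 mmol/kg

CA = [HCO3⁻] + 2[CO3²⁻] = (α₁ + 2α₂)·DIC
At pH 8.00: [H⁺]/K1 = 10^-2.00 = 0.010000, K2/[H⁺] = 10^-1.37 = 0.042658
α₁ = 1/(1 + 0.010000 + 0.042658) = 1/1.0527 = 0.9500; α₂ = α₁·K2/[H⁺] = 0.04052
α₁ + 2α₂ = 1.0310
CA = 1.0310 × 3.00 = 3.09 mmol/kg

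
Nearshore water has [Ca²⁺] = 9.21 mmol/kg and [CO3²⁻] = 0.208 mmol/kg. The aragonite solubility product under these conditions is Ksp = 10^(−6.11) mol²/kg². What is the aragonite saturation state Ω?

Ksp = 10^(−6.11) = 7.762×10^-7
Ω = [Ca²⁺][CO3²⁻]/Ksp = (9.21×10^-3)(0.208×10^-3) / 7.762×10^-7 = 2.47

Ω = 2.47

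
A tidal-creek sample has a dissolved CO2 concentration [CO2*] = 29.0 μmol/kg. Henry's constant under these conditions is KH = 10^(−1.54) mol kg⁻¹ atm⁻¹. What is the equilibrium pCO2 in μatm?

KH = 10^(−1.54) = 2.884×10^-2 mol kg⁻¹ atm⁻¹
pCO2 = [CO2*]/KH = 29.0×10^-6 / 2.884×10^-2 = 1.01×10^-3 atm = 1010 μatm

pCO2 = 1010 μatm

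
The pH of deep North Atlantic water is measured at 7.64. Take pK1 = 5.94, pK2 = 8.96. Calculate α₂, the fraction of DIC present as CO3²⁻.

α₂ = 1 / (1 + [H⁺]/K2 + [H⁺]²/(K1K2)) = 1 / (1 + 10^+1.32 + 10^-0.38)
   = 1 / (1 + 20.893 + 0.41687) = 1/22.310 = 0.04482

α₂ = 0.0448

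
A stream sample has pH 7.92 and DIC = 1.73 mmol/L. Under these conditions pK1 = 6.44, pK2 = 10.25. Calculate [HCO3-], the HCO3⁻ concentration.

[HCO3⁻] = 1.67 mmol/L

α₁ = 1 / (1 + [H⁺]/K1 + K2/[H⁺]) = 1 / (1 + 10^-1.48 + 10^-2.33)
   = 1 / (1 + 0.033113 + 0.0046774) = 1/1.0378 = 0.9636
[HCO3⁻] = α₁ × DIC = 0.9636 × 1.73 = 1.67 mmol/L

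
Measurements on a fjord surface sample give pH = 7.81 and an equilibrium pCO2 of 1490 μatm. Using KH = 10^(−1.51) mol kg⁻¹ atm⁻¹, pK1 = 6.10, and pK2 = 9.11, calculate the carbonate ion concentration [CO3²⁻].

[CO2*] = KH · pCO2 = 10^(−1.51) × 1490×10^-6 = 4.605×10^-5 mol/kg
α₀ = 1/(1 + K1/[H⁺] + K1K2/[H⁺]²) = 1/(1 + 10^+1.71 + 10^+0.41) = 0.01823
DIC = [CO2*]/α₀ = 4.605×10^-5 / 0.01823 = 2.526 mmol/kg
[CO3²⁻] = α₂·DIC; α₂ = 0.04686, so [CO3²⁻] = 0.04686 × 2.526 = 0.118 mmol/kg

[CO3²⁻] = 0.118 mmol/kg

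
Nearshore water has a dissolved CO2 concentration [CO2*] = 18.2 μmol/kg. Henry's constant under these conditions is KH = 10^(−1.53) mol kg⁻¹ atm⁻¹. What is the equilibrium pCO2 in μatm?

pCO2 = 617 μatm

KH = 10^(−1.53) = 2.951×10^-2 mol kg⁻¹ atm⁻¹
pCO2 = [CO2*]/KH = 18.2×10^-6 / 2.951×10^-2 = 6.17×10^-4 atm = 617 μatm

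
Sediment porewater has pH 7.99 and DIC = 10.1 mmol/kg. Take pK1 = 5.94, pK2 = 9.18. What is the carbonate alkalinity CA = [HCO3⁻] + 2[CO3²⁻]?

CA = 10.6 mmol/kg

CA = [HCO3⁻] + 2[CO3²⁻] = (α₁ + 2α₂)·DIC
At pH 7.99: [H⁺]/K1 = 10^-2.05 = 0.0089125, K2/[H⁺] = 10^-1.19 = 0.064565
α₁ = 1/(1 + 0.0089125 + 0.064565) = 1/1.0735 = 0.9316; α₂ = α₁·K2/[H⁺] = 0.06015
α₁ + 2α₂ = 1.0518
CA = 1.0518 × 10.1 = 10.6 mmol/kg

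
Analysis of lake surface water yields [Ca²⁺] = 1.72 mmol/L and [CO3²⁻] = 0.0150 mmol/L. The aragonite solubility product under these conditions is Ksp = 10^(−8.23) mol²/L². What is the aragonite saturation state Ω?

Ksp = 10^(−8.23) = 5.888×10^-9
Ω = [Ca²⁺][CO3²⁻]/Ksp = (1.72×10^-3)(0.0150×10^-3) / 5.888×10^-9 = 4.38

Ω = 4.38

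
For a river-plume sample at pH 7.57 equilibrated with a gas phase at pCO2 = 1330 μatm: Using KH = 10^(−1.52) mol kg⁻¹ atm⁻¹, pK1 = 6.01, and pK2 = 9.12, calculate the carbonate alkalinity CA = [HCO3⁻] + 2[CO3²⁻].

[CO2*] = KH · pCO2 = 10^(−1.52) × 1330×10^-6 = 4.017×10^-5 mol/kg
α₀ = 1/(1 + K1/[H⁺] + K1K2/[H⁺]²) = 1/(1 + 10^+1.56 + 10^+0.01) = 0.02609
DIC = [CO2*]/α₀ = 4.017×10^-5 / 0.02609 = 1.540 mmol/kg
CA = (α₁ + 2α₂)·DIC = (0.9472 + 2×0.02670) × 1.540 = 1.54 mmol/kg

CA = 1.54 mmol/kg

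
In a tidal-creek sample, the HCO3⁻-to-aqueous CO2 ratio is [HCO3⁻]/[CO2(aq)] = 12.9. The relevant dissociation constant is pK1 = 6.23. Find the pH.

pH = 7.34

From K1 = [H⁺][HCO3⁻]/[CO2(aq)]:  pH = pK1 + log₁₀([HCO3⁻]/[CO2(aq)])
log₁₀(12.9) = +1.111
pH = 6.23 + (+1.111) = 7.34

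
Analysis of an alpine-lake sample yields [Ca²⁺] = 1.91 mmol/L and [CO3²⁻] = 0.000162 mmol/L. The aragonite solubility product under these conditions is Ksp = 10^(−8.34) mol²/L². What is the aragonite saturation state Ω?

Ksp = 10^(−8.34) = 4.571×10^-9
Ω = [Ca²⁺][CO3²⁻]/Ksp = (1.91×10^-3)(0.000162×10^-3) / 4.571×10^-9 = 0.0677

Ω = 0.0677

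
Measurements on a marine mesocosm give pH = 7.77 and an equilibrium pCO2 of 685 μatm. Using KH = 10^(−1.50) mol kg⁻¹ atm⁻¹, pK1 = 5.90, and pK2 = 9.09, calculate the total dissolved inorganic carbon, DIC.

[CO2*] = KH · pCO2 = 10^(−1.50) × 685×10^-6 = 2.166×10^-5 mol/kg
α₀ = 1/(1 + K1/[H⁺] + K1K2/[H⁺]²) = 1/(1 + 10^+1.87 + 10^+0.55) = 0.01271
DIC = [CO2*]/α₀ = 2.166×10^-5 / 0.01271 = 1.70 mmol/kg

DIC = 1.70 mmol/kg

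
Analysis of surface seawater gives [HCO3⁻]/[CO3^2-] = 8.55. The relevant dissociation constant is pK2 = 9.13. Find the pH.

From K2 = [H⁺][CO3^2-]/[HCO3⁻]:  pH = pK2 − log₁₀([HCO3⁻]/[CO3^2-])
log₁₀(8.55) = +0.932
pH = 9.13 − (+0.932) = 8.20

pH = 8.20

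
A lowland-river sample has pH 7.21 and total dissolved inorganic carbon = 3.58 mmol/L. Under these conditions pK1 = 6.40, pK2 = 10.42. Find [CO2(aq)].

α₀ = 1 / (1 + K1/[H⁺] + K1K2/[H⁺]²) = 1 / (1 + 10^+0.81 + 10^-2.40)
   = 1 / (1 + 6.4565 + 0.0039811) = 1/7.4605 = 0.1340
[CO2*] = α₀ × DIC = 0.1340 × 3.58 = 0.480 mmol/L

[CO2*] = 0.480 mmol/L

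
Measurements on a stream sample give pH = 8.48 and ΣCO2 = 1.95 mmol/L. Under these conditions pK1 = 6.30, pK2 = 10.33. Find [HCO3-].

[HCO3⁻] = 1.91 mmol/L

α₁ = 1 / (1 + [H⁺]/K1 + K2/[H⁺]) = 1 / (1 + 10^-2.18 + 10^-1.85)
   = 1 / (1 + 0.0066069 + 0.014125) = 1/1.0207 = 0.9797
[HCO3⁻] = α₁ × DIC = 0.9797 × 1.95 = 1.91 mmol/L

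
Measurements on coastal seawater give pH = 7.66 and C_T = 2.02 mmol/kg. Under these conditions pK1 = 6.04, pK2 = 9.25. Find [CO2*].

α₀ = 1 / (1 + K1/[H⁺] + K1K2/[H⁺]²) = 1 / (1 + 10^+1.62 + 10^+0.03)
   = 1 / (1 + 41.687 + 1.0715) = 1/43.758 = 0.02285
[CO2*] = α₀ × DIC = 0.02285 × 2.02 = 0.0462 mmol/kg

[CO2*] = 0.0462 mmol/kg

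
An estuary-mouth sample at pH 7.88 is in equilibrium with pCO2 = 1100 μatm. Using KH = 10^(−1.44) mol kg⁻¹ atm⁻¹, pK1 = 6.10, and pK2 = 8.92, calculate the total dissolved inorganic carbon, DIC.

[CO2*] = KH · pCO2 = 10^(−1.44) × 1100×10^-6 = 3.994×10^-5 mol/kg
α₀ = 1/(1 + K1/[H⁺] + K1K2/[H⁺]²) = 1/(1 + 10^+1.78 + 10^+0.74) = 0.01498
DIC = [CO2*]/α₀ = 3.994×10^-5 / 0.01498 = 2.67 mmol/kg

DIC = 2.67 mmol/kg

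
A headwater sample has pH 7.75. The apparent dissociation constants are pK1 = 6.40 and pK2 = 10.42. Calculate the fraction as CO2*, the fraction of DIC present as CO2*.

α₀ = 1 / (1 + K1/[H⁺] + K1K2/[H⁺]²) = 1 / (1 + 10^+1.35 + 10^-1.32)
   = 1 / (1 + 22.387 + 0.047863) = 1/23.435 = 0.04267

α₀ = 0.0427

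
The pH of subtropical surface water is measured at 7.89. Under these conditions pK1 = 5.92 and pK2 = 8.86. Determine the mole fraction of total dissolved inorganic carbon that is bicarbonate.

α₁ = 1 / (1 + [H⁺]/K1 + K2/[H⁺]) = 1 / (1 + 10^-1.97 + 10^-0.97)
   = 1 / (1 + 0.010715 + 0.10715) = 1/1.1179 = 0.8946

α₁ = 0.895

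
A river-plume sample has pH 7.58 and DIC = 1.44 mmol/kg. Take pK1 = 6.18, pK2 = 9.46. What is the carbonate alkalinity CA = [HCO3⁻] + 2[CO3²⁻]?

CA = 1.40 mmol/kg

CA = [HCO3⁻] + 2[CO3²⁻] = (α₁ + 2α₂)·DIC
At pH 7.58: [H⁺]/K1 = 10^-1.40 = 0.039811, K2/[H⁺] = 10^-1.88 = 0.013183
α₁ = 1/(1 + 0.039811 + 0.013183) = 1/1.0530 = 0.9497; α₂ = α₁·K2/[H⁺] = 0.01252
α₁ + 2α₂ = 0.9747
CA = 0.9747 × 1.44 = 1.40 mmol/kg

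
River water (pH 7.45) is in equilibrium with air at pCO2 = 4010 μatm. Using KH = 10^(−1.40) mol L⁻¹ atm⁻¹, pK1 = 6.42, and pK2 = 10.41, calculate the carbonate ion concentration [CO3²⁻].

[CO3²⁻] = 1.88 μmol/L

[CO2*] = KH · pCO2 = 10^(−1.40) × 4010×10^-6 = 1.596×10^-4 mol/L
α₀ = 1/(1 + K1/[H⁺] + K1K2/[H⁺]²) = 1/(1 + 10^+1.03 + 10^-1.93) = 0.08527
DIC = [CO2*]/α₀ = 1.596×10^-4 / 0.08527 = 1.872 mmol/L
[CO3²⁻] = α₂·DIC; α₂ = 0.001002, so [CO3²⁻] = 0.001002 × 1.872 = 0.00188 mmol/L = 1.88 μmol/L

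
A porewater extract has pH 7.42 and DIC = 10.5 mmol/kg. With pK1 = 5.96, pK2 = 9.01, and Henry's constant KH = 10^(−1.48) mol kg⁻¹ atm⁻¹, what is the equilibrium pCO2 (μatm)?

pCO2 = 1.04×10^4 μatm

α₀ = 1 / (1 + K1/[H⁺] + K1K2/[H⁺]²) = 1 / (1 + 10^+1.46 + 10^-0.13)
   = 1 / (1 + 28.840 + 0.74131) = 1/30.582 = 0.03270
[CO2*] = α₀ × DIC = 0.03270 × 10.5 = 0.3433 mmol/kg
pCO2 = [CO2*]/KH = 3.433×10^-4 / 3.311×10^-2 = 1.04×10^4 μatm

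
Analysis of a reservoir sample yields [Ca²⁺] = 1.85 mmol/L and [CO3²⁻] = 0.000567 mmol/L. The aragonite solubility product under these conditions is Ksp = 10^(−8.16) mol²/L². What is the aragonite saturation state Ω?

Ksp = 10^(−8.16) = 6.918×10^-9
Ω = [Ca²⁺][CO3²⁻]/Ksp = (1.85×10^-3)(0.000567×10^-3) / 6.918×10^-9 = 0.152

Ω = 0.152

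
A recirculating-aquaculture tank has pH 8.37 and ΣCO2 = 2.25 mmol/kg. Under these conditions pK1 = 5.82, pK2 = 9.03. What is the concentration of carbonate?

α₂ = 1 / (1 + [H⁺]/K2 + [H⁺]²/(K1K2)) = 1 / (1 + 10^+0.66 + 10^-1.89)
   = 1 / (1 + 4.5709 + 0.012882) = 1/5.5838 = 0.1791
[CO3²⁻] = α₂ × DIC = 0.1791 × 2.25 = 0.403 mmol/kg

[CO3²⁻] = 0.403 mmol/kg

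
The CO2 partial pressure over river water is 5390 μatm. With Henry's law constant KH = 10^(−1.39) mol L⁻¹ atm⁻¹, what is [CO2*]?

KH = 10^(−1.39) = 4.074×10^-2 mol L⁻¹ atm⁻¹
[CO2*] = KH · pCO2 = 4.074×10^-2 × 5390×10^-6 atm = 2.20×10^-4 mol/L

[CO2*] = 220 μmol/L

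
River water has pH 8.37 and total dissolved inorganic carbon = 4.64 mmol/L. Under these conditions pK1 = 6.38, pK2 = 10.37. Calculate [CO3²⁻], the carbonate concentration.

α₂ = 1 / (1 + [H⁺]/K2 + [H⁺]²/(K1K2)) = 1 / (1 + 10^+2.00 + 10^+0.01)
   = 1 / (1 + 100.00 + 1.0233) = 1/102.02 = 0.009802
[CO3²⁻] = α₂ × DIC = 0.009802 × 4.64 = 0.0455 mmol/L

[CO3²⁻] = 0.0455 mmol/L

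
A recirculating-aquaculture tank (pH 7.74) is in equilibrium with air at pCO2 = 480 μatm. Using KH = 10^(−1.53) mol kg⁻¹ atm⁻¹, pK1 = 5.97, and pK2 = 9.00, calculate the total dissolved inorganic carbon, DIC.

DIC = 0.894 mmol/kg

[CO2*] = KH · pCO2 = 10^(−1.53) × 480×10^-6 = 1.417×10^-5 mol/kg
α₀ = 1/(1 + K1/[H⁺] + K1K2/[H⁺]²) = 1/(1 + 10^+1.77 + 10^+0.51) = 0.01584
DIC = [CO2*]/α₀ = 1.417×10^-5 / 0.01584 = 0.894 mmol/kg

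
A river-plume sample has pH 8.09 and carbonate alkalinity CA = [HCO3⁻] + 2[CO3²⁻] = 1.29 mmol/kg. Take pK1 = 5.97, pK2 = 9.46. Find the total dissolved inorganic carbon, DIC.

DIC = 1.25 mmol/kg

CA = [HCO3⁻] + 2[CO3²⁻] = (α₁ + 2α₂)·DIC
At pH 8.09: [H⁺]/K1 = 10^-2.12 = 0.0075858, K2/[H⁺] = 10^-1.37 = 0.042658
α₁ = 1/(1 + 0.0075858 + 0.042658) = 1/1.0502 = 0.9522; α₂ = α₁·K2/[H⁺] = 0.04062
α₁ + 2α₂ = 1.0334
DIC = CA / (α₁ + 2α₂) = 1.29 / 1.0334 = 1.25 mmol/kg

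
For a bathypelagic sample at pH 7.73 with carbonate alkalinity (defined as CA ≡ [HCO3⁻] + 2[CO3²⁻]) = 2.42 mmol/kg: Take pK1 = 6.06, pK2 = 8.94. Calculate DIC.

DIC = 2.33 mmol/kg

CA = [HCO3⁻] + 2[CO3²⁻] = (α₁ + 2α₂)·DIC
At pH 7.73: [H⁺]/K1 = 10^-1.67 = 0.021380, K2/[H⁺] = 10^-1.21 = 0.061660
α₁ = 1/(1 + 0.021380 + 0.061660) = 1/1.0830 = 0.9233; α₂ = α₁·K2/[H⁺] = 0.05693
α₁ + 2α₂ = 1.0372
DIC = CA / (α₁ + 2α₂) = 2.42 / 1.0372 = 2.33 mmol/kg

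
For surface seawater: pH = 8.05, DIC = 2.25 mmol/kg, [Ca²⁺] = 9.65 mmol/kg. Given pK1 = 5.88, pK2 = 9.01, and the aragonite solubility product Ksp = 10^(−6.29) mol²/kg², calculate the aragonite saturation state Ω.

Ω = 4.16

α₂ = 1 / (1 + [H⁺]/K2 + [H⁺]²/(K1K2)) = 1 / (1 + 10^+0.96 + 10^-1.21)
   = 1 / (1 + 9.1201 + 0.061660) = 1/10.182 = 0.09821
[CO3²⁻] = α₂ × DIC = 0.09821 × 2.25 = 0.2210 mmol/kg
Ksp = 10^(−6.29) = 5.129×10^-7
Ω = [Ca²⁺][CO3²⁻]/Ksp = (9.65×10^-3)(2.210×10^-4) / 5.129×10^-7 = 4.16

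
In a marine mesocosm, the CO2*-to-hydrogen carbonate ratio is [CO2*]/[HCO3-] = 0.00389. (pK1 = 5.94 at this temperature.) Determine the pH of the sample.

pH = 8.35

From K1 = [H⁺][HCO3-]/[CO2*]:  pH = pK1 − log₁₀([CO2*]/[HCO3-])
log₁₀(0.00389) = -2.410
pH = 5.94 − (-2.410) = 8.35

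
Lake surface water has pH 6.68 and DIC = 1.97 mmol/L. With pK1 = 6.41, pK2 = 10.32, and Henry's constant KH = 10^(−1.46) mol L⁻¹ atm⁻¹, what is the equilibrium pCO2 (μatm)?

α₀ = 1 / (1 + K1/[H⁺] + K1K2/[H⁺]²) = 1 / (1 + 10^+0.27 + 10^-3.37)
   = 1 / (1 + 1.8621 + 0.00042658) = 1/2.8625 = 0.3493
[CO2*] = α₀ × DIC = 0.3493 × 1.97 = 0.6882 mmol/L
pCO2 = [CO2*]/KH = 6.882×10^-4 / 3.467×10^-2 = 1.98×10^4 μatm

pCO2 = 1.98×10^4 μatm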